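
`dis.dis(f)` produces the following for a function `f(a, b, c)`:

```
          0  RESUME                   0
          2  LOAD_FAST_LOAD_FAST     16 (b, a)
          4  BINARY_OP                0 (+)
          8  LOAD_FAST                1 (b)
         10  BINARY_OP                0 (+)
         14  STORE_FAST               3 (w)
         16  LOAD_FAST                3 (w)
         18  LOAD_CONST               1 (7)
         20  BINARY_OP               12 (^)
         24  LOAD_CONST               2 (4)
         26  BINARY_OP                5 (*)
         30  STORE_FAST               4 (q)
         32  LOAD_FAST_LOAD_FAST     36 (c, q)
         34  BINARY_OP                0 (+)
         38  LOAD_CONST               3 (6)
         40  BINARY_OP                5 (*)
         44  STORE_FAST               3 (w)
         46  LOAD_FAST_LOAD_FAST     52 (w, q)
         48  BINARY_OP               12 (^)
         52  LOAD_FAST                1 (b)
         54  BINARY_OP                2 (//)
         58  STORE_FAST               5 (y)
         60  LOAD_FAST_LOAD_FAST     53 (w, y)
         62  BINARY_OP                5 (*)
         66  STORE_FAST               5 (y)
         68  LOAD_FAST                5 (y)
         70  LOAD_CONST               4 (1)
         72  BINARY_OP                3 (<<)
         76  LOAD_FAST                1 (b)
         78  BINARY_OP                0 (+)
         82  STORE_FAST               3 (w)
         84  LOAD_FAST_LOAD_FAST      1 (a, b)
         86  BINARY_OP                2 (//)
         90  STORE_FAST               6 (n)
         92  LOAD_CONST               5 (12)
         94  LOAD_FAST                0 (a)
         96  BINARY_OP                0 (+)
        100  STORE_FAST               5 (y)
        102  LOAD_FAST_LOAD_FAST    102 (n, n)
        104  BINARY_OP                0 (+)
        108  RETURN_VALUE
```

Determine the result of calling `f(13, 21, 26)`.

0

LOAD_FAST_LOAD_FAST b,a → push 21,13. Stack: [21, 13]
BINARY_OP + → 21 + 13 = 34. Stack: [34]
LOAD_FAST b → push 21. Stack: [34, 21]
BINARY_OP + → 34 + 21 = 55. Stack: [55]
STORE_FAST w → w=55. Stack: []
LOAD_FAST w → push 55. Stack: [55]
LOAD_CONST → push 7. Stack: [55, 7]
BINARY_OP ^ → 55 ^ 7 = 48. Stack: [48]
LOAD_CONST → push 4. Stack: [48, 4]
BINARY_OP * → 48 * 4 = 192. Stack: [192]
STORE_FAST q → q=192. Stack: []
LOAD_FAST_LOAD_FAST c,q → push 26,192. Stack: [26, 192]
BINARY_OP + → 26 + 192 = 218. Stack: [218]
LOAD_CONST → push 6. Stack: [218, 6]
BINARY_OP * → 218 * 6 = 1308. Stack: [1308]
STORE_FAST w → w=1308. Stack: []
LOAD_FAST_LOAD_FAST w,q → push 1308,192. Stack: [1308, 192]
BINARY_OP ^ → 1308 ^ 192 = 1500. Stack: [1500]
LOAD_FAST b → push 21. Stack: [1500, 21]
BINARY_OP // → 1500 // 21 = 71. Stack: [71]
STORE_FAST y → y=71. Stack: []
LOAD_FAST_LOAD_FAST w,y → push 1308,71. Stack: [1308, 71]
BINARY_OP * → 1308 * 71 = 92868. Stack: [92868]
STORE_FAST y → y=92868. Stack: []
LOAD_FAST y → push 92868. Stack: [92868]
LOAD_CONST → push 1. Stack: [92868, 1]
BINARY_OP << → 92868 << 1 = 185736. Stack: [185736]
LOAD_FAST b → push 21. Stack: [185736, 21]
BINARY_OP + → 185736 + 21 = 185757. Stack: [185757]
STORE_FAST w → w=185757. Stack: []
LOAD_FAST_LOAD_FAST a,b → push 13,21. Stack: [13, 21]
BINARY_OP // → 13 // 21 = 0. Stack: [0]
STORE_FAST n → n=0. Stack: []
LOAD_CONST → push 12. Stack: [12]
LOAD_FAST a → push 13. Stack: [12, 13]
BINARY_OP + → 12 + 13 = 25. Stack: [25]
STORE_FAST y → y=25. Stack: []
LOAD_FAST_LOAD_FAST n,n → push 0,0. Stack: [0, 0]
BINARY_OP + → 0 + 0 = 0. Stack: [0]
RETURN_VALUE → return 0.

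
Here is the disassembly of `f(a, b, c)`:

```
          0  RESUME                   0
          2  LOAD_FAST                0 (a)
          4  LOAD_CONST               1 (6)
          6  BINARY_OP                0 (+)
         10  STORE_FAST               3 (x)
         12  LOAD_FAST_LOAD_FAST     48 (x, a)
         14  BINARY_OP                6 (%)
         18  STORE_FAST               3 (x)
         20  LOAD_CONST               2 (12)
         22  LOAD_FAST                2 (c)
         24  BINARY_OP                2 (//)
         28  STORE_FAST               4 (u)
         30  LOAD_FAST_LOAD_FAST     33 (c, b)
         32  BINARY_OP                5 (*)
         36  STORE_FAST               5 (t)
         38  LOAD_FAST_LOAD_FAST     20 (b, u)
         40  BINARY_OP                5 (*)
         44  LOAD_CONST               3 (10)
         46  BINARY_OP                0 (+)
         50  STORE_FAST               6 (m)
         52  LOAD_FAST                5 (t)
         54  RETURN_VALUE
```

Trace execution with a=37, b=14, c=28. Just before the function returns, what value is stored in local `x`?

6

LOAD_FAST a → push 37. Stack: [37]
LOAD_CONST → push 6. Stack: [37, 6]
BINARY_OP + → 37 + 6 = 43. Stack: [43]
STORE_FAST x → x=43. Stack: []
LOAD_FAST_LOAD_FAST x,a → push 43,37. Stack: [43, 37]
BINARY_OP % → 43 % 37 = 6. Stack: [6]
STORE_FAST x → x=6. Stack: []
LOAD_CONST → push 12. Stack: [12]
LOAD_FAST c → push 28. Stack: [12, 28]
BINARY_OP // → 12 // 28 = 0. Stack: [0]
STORE_FAST u → u=0. Stack: []
LOAD_FAST_LOAD_FAST c,b → push 28,14. Stack: [28, 14]
BINARY_OP * → 28 * 14 = 392. Stack: [392]
STORE_FAST t → t=392. Stack: []
LOAD_FAST_LOAD_FAST b,u → push 14,0. Stack: [14, 0]
BINARY_OP * → 14 * 0 = 0. Stack: [0]
LOAD_CONST → push 10. Stack: [0, 10]
BINARY_OP + → 0 + 10 = 10. Stack: [10]
STORE_FAST m → m=10. Stack: []
LOAD_FAST t → push 392. Stack: [392]
RETURN_VALUE → return 392.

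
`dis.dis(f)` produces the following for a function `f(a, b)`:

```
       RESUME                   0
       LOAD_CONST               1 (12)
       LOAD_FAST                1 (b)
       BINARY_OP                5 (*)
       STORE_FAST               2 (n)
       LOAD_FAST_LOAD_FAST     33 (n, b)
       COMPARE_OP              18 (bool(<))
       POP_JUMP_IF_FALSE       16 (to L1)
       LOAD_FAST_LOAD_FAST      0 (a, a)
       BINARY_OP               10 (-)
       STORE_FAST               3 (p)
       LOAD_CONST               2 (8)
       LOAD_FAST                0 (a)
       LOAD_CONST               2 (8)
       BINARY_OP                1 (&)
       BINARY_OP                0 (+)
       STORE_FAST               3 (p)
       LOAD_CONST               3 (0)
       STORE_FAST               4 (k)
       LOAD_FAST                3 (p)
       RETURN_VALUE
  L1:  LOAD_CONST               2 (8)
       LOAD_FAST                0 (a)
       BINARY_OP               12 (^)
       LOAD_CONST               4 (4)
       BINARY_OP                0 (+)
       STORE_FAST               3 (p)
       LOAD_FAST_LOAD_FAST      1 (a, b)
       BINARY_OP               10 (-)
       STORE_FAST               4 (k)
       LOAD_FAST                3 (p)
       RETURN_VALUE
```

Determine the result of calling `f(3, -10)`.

LOAD_CONST → push 12. Stack: [12]
LOAD_FAST b → push -10. Stack: [12, -10]
BINARY_OP * → 12 * -10 = -120. Stack: [-120]
STORE_FAST n → n=-120. Stack: []
LOAD_FAST_LOAD_FAST n,b → push -120,-10. Stack: [-120, -10]
COMPARE_OP bool(<) → -120 vs -10 = True. Stack: [True]
POP_JUMP_IF_FALSE → pop True; no jump. Stack: []
LOAD_FAST_LOAD_FAST a,a → push 3,3. Stack: [3, 3]
BINARY_OP - → 3 - 3 = 0. Stack: [0]
STORE_FAST p → p=0. Stack: []
LOAD_CONST → push 8. Stack: [8]
LOAD_FAST a → push 3. Stack: [8, 3]
LOAD_CONST → push 8. Stack: [8, 3, 8]
BINARY_OP & → 3 & 8 = 0. Stack: [8, 0]
BINARY_OP + → 8 + 0 = 8. Stack: [8]
STORE_FAST p → p=8. Stack: []
LOAD_CONST → push 0. Stack: [0]
STORE_FAST k → k=0. Stack: []
LOAD_FAST p → push 8. Stack: [8]
RETURN_VALUE → return 8.

8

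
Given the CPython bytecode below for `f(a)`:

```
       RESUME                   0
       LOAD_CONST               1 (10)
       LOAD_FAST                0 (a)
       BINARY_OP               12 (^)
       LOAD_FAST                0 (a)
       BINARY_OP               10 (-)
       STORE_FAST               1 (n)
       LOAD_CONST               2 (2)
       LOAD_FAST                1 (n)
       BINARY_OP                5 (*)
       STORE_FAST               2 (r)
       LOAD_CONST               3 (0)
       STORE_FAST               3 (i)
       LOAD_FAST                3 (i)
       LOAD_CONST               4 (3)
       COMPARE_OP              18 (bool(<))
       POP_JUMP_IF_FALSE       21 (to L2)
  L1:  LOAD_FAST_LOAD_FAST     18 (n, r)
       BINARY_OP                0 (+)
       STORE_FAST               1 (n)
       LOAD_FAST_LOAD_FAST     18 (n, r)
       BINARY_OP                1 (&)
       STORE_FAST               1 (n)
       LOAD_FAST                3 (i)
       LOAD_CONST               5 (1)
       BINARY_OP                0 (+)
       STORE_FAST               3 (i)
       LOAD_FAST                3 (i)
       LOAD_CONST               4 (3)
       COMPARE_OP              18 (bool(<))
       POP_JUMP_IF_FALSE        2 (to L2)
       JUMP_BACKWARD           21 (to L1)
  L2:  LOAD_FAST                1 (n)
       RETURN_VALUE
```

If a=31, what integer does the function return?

LOAD_CONST → push 10. Stack: [10]
LOAD_FAST a → push 31. Stack: [10, 31]
BINARY_OP ^ → 10 ^ 31 = 21. Stack: [21]
LOAD_FAST a → push 31. Stack: [21, 31]
BINARY_OP - → 21 - 31 = -10. Stack: [-10]
STORE_FAST n → n=-10. Stack: []
LOAD_CONST → push 2. Stack: [2]
LOAD_FAST n → push -10. Stack: [2, -10]
BINARY_OP * → 2 * -10 = -20. Stack: [-20]
STORE_FAST r → r=-20. Stack: []
LOAD_CONST → push 0. Stack: [0]
STORE_FAST i → i=0. Stack: []
LOAD_FAST i → push 0. Stack: [0]
LOAD_CONST → push 3. Stack: [0, 3]
COMPARE_OP bool(<) → 0 vs 3 = True. Stack: [True]
POP_JUMP_IF_FALSE → pop True; no jump. Stack: []
LOAD_FAST_LOAD_FAST n,r → push -10,-20. Stack: [-10, -20]
BINARY_OP + → -10 + -20 = -30. Stack: [-30]
STORE_FAST n → n=-30. Stack: []
LOAD_FAST_LOAD_FAST n,r → push -30,-20. Stack: [-30, -20]
BINARY_OP & → -30 & -20 = -32. Stack: [-32]
STORE_FAST n → n=-32. Stack: []
LOAD_FAST i → push 0. Stack: [0]
LOAD_CONST → push 1. Stack: [0, 1]
BINARY_OP + → 0 + 1 = 1. Stack: [1]
STORE_FAST i → i=1. Stack: []
LOAD_FAST i → push 1. Stack: [1]
LOAD_CONST → push 3. Stack: [1, 3]
COMPARE_OP bool(<) → 1 vs 3 = True. Stack: [True]
POP_JUMP_IF_FALSE → pop True; no jump. Stack: []
LOAD_FAST_LOAD_FAST n,r → push -32,-20. Stack: [-32, -20]
BINARY_OP + → -32 + -20 = -52. Stack: [-52]
STORE_FAST n → n=-52. Stack: []
LOAD_FAST_LOAD_FAST n,r → push -52,-20. Stack: [-52, -20]
BINARY_OP & → -52 & -20 = -52. Stack: [-52]
STORE_FAST n → n=-52. Stack: []
LOAD_FAST i → push 1. Stack: [1]
LOAD_CONST → push 1. Stack: [1, 1]
BINARY_OP + → 1 + 1 = 2. Stack: [2]
STORE_FAST i → i=2. Stack: []
LOAD_FAST i → push 2. Stack: [2]
LOAD_CONST → push 3. Stack: [2, 3]
COMPARE_OP bool(<) → 2 vs 3 = True. Stack: [True]
POP_JUMP_IF_FALSE → pop True; no jump. Stack: []
LOAD_FAST_LOAD_FAST n,r → push -52,-20. Stack: [-52, -20]
BINARY_OP + → -52 + -20 = -72. Stack: [-72]
STORE_FAST n → n=-72. Stack: []
LOAD_FAST_LOAD_FAST n,r → push -72,-20. Stack: [-72, -20]
BINARY_OP & → -72 & -20 = -88. Stack: [-88]
STORE_FAST n → n=-88. Stack: []
LOAD_FAST i → push 2. Stack: [2]
LOAD_CONST → push 1. Stack: [2, 1]
BINARY_OP + → 2 + 1 = 3. Stack: [3]
STORE_FAST i → i=3. Stack: []
LOAD_FAST i → push 3. Stack: [3]
LOAD_CONST → push 3. Stack: [3, 3]
COMPARE_OP bool(<) → 3 vs 3 = False. Stack: [False]
POP_JUMP_IF_FALSE → pop False; jump. Stack: []
LOAD_FAST n → push -88. Stack: [-88]
RETURN_VALUE → return -88.

-88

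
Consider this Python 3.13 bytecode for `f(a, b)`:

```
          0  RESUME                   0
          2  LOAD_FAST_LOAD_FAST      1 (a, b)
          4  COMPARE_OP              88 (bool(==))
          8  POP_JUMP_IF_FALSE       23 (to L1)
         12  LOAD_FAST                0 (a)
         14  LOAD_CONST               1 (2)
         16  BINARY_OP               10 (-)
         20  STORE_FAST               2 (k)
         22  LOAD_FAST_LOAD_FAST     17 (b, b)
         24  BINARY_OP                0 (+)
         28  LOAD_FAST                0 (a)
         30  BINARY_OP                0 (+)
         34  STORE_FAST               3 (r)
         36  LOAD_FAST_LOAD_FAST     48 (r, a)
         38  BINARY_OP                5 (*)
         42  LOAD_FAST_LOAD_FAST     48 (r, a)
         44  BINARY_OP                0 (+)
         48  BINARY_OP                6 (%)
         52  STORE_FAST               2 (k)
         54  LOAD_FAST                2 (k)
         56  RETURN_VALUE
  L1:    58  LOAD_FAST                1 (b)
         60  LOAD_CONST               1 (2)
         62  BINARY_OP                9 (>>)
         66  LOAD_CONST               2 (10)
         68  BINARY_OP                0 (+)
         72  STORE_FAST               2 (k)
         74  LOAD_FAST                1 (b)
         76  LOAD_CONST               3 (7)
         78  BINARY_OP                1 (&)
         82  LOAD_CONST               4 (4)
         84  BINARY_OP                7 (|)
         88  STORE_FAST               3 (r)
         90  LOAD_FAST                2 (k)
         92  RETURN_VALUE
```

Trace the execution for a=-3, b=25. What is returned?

LOAD_FAST_LOAD_FAST a,b → push -3,25. Stack: [-3, 25]
COMPARE_OP bool(==) → -3 vs 25 = False. Stack: [False]
POP_JUMP_IF_FALSE → pop False; jump. Stack: []
LOAD_FAST b → push 25. Stack: [25]
LOAD_CONST → push 2. Stack: [25, 2]
BINARY_OP >> → 25 >> 2 = 6. Stack: [6]
LOAD_CONST → push 10. Stack: [6, 10]
BINARY_OP + → 6 + 10 = 16. Stack: [16]
STORE_FAST k → k=16. Stack: []
LOAD_FAST b → push 25. Stack: [25]
LOAD_CONST → push 7. Stack: [25, 7]
BINARY_OP & → 25 & 7 = 1. Stack: [1]
LOAD_CONST → push 4. Stack: [1, 4]
BINARY_OP | → 1 | 4 = 5. Stack: [5]
STORE_FAST r → r=5. Stack: []
LOAD_FAST k → push 16. Stack: [16]
RETURN_VALUE → return 16.

16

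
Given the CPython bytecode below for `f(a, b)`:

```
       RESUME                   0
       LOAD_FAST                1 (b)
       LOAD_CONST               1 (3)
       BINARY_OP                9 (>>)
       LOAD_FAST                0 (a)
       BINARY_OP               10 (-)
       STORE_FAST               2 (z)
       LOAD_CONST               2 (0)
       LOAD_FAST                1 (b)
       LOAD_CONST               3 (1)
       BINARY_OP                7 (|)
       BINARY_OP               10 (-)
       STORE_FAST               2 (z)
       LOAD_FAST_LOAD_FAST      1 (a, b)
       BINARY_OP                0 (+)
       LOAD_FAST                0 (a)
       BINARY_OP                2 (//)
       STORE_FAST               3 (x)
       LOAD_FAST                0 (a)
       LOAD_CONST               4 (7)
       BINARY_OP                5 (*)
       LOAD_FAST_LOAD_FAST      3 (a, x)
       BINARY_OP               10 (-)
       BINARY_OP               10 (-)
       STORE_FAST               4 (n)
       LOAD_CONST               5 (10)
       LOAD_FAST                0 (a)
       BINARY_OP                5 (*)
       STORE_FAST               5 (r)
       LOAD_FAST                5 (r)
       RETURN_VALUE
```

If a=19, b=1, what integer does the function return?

190

LOAD_FAST b → push 1. Stack: [1]
LOAD_CONST → push 3. Stack: [1, 3]
BINARY_OP >> → 1 >> 3 = 0. Stack: [0]
LOAD_FAST a → push 19. Stack: [0, 19]
BINARY_OP - → 0 - 19 = -19. Stack: [-19]
STORE_FAST z → z=-19. Stack: []
LOAD_CONST → push 0. Stack: [0]
LOAD_FAST b → push 1. Stack: [0, 1]
LOAD_CONST → push 1. Stack: [0, 1, 1]
BINARY_OP | → 1 | 1 = 1. Stack: [0, 1]
BINARY_OP - → 0 - 1 = -1. Stack: [-1]
STORE_FAST z → z=-1. Stack: []
LOAD_FAST_LOAD_FAST a,b → push 19,1. Stack: [19, 1]
BINARY_OP + → 19 + 1 = 20. Stack: [20]
LOAD_FAST a → push 19. Stack: [20, 19]
BINARY_OP // → 20 // 19 = 1. Stack: [1]
STORE_FAST x → x=1. Stack: []
LOAD_FAST a → push 19. Stack: [19]
LOAD_CONST → push 7. Stack: [19, 7]
BINARY_OP * → 19 * 7 = 133. Stack: [133]
LOAD_FAST_LOAD_FAST a,x → push 19,1. Stack: [133, 19, 1]
BINARY_OP - → 19 - 1 = 18. Stack: [133, 18]
BINARY_OP - → 133 - 18 = 115. Stack: [115]
STORE_FAST n → n=115. Stack: []
LOAD_CONST → push 10. Stack: [10]
LOAD_FAST a → push 19. Stack: [10, 19]
BINARY_OP * → 10 * 19 = 190. Stack: [190]
STORE_FAST r → r=190. Stack: []
LOAD_FAST r → push 190. Stack: [190]
RETURN_VALUE → return 190.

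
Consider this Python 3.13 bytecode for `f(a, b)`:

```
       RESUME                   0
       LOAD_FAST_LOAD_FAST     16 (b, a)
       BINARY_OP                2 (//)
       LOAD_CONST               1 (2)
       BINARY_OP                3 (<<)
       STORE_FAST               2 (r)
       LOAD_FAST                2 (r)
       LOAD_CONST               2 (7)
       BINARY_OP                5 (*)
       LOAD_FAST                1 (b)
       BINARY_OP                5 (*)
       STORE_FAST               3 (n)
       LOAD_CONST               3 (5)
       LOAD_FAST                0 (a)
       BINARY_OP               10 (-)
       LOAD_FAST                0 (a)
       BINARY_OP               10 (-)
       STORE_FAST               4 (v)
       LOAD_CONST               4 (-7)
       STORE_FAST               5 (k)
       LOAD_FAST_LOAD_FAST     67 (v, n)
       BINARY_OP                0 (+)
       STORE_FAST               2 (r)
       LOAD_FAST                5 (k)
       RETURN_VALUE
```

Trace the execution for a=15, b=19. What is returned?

LOAD_FAST_LOAD_FAST b,a → push 19,15. Stack: [19, 15]
BINARY_OP // → 19 // 15 = 1. Stack: [1]
LOAD_CONST → push 2. Stack: [1, 2]
BINARY_OP << → 1 << 2 = 4. Stack: [4]
STORE_FAST r → r=4. Stack: []
LOAD_FAST r → push 4. Stack: [4]
LOAD_CONST → push 7. Stack: [4, 7]
BINARY_OP * → 4 * 7 = 28. Stack: [28]
LOAD_FAST b → push 19. Stack: [28, 19]
BINARY_OP * → 28 * 19 = 532. Stack: [532]
STORE_FAST n → n=532. Stack: []
LOAD_CONST → push 5. Stack: [5]
LOAD_FAST a → push 15. Stack: [5, 15]
BINARY_OP - → 5 - 15 = -10. Stack: [-10]
LOAD_FAST a → push 15. Stack: [-10, 15]
BINARY_OP - → -10 - 15 = -25. Stack: [-25]
STORE_FAST v → v=-25. Stack: []
LOAD_CONST → push -7. Stack: [-7]
STORE_FAST k → k=-7. Stack: []
LOAD_FAST_LOAD_FAST v,n → push -25,532. Stack: [-25, 532]
BINARY_OP + → -25 + 532 = 507. Stack: [507]
STORE_FAST r → r=507. Stack: []
LOAD_FAST k → push -7. Stack: [-7]
RETURN_VALUE → return -7.

-7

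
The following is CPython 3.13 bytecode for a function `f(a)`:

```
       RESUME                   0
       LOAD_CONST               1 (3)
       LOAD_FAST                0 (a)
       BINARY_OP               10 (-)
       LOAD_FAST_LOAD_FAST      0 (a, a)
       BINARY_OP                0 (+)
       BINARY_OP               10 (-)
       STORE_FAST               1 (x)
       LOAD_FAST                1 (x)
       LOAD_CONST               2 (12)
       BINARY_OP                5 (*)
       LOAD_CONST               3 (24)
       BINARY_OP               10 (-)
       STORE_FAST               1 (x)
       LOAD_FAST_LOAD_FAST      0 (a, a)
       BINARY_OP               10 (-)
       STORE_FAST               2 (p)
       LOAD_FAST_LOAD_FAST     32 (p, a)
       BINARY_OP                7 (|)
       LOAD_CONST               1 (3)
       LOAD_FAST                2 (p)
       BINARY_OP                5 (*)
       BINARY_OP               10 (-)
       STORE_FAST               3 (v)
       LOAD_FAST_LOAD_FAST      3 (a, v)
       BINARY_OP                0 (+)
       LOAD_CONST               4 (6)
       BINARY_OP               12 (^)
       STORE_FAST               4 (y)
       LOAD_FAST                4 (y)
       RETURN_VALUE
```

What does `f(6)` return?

10

LOAD_CONST → push 3. Stack: [3]
LOAD_FAST a → push 6. Stack: [3, 6]
BINARY_OP - → 3 - 6 = -3. Stack: [-3]
LOAD_FAST_LOAD_FAST a,a → push 6,6. Stack: [-3, 6, 6]
BINARY_OP + → 6 + 6 = 12. Stack: [-3, 12]
BINARY_OP - → -3 - 12 = -15. Stack: [-15]
STORE_FAST x → x=-15. Stack: []
LOAD_FAST x → push -15. Stack: [-15]
LOAD_CONST → push 12. Stack: [-15, 12]
BINARY_OP * → -15 * 12 = -180. Stack: [-180]
LOAD_CONST → push 24. Stack: [-180, 24]
BINARY_OP - → -180 - 24 = -204. Stack: [-204]
STORE_FAST x → x=-204. Stack: []
LOAD_FAST_LOAD_FAST a,a → push 6,6. Stack: [6, 6]
BINARY_OP - → 6 - 6 = 0. Stack: [0]
STORE_FAST p → p=0. Stack: []
LOAD_FAST_LOAD_FAST p,a → push 0,6. Stack: [0, 6]
BINARY_OP | → 0 | 6 = 6. Stack: [6]
LOAD_CONST → push 3. Stack: [6, 3]
LOAD_FAST p → push 0. Stack: [6, 3, 0]
BINARY_OP * → 3 * 0 = 0. Stack: [6, 0]
BINARY_OP - → 6 - 0 = 6. Stack: [6]
STORE_FAST v → v=6. Stack: []
LOAD_FAST_LOAD_FAST a,v → push 6,6. Stack: [6, 6]
BINARY_OP + → 6 + 6 = 12. Stack: [12]
LOAD_CONST → push 6. Stack: [12, 6]
BINARY_OP ^ → 12 ^ 6 = 10. Stack: [10]
STORE_FAST y → y=10. Stack: []
LOAD_FAST y → push 10. Stack: [10]
RETURN_VALUE → return 10.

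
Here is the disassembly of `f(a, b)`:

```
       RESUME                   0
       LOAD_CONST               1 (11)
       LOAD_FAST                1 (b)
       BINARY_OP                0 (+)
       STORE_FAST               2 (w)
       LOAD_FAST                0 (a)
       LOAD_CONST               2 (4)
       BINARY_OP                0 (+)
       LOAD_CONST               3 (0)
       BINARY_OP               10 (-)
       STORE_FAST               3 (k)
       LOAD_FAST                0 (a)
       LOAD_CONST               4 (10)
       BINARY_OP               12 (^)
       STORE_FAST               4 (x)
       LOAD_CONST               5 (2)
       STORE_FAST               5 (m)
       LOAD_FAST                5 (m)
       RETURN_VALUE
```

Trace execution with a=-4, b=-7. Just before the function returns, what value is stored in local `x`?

LOAD_CONST → push 11. Stack: [11]
LOAD_FAST b → push -7. Stack: [11, -7]
BINARY_OP + → 11 + -7 = 4. Stack: [4]
STORE_FAST w → w=4. Stack: []
LOAD_FAST a → push -4. Stack: [-4]
LOAD_CONST → push 4. Stack: [-4, 4]
BINARY_OP + → -4 + 4 = 0. Stack: [0]
LOAD_CONST → push 0. Stack: [0, 0]
BINARY_OP - → 0 - 0 = 0. Stack: [0]
STORE_FAST k → k=0. Stack: []
LOAD_FAST a → push -4. Stack: [-4]
LOAD_CONST → push 10. Stack: [-4, 10]
BINARY_OP ^ → -4 ^ 10 = -10. Stack: [-10]
STORE_FAST x → x=-10. Stack: []
LOAD_CONST → push 2. Stack: [2]
STORE_FAST m → m=2. Stack: []
LOAD_FAST m → push 2. Stack: [2]
RETURN_VALUE → return 2.

-10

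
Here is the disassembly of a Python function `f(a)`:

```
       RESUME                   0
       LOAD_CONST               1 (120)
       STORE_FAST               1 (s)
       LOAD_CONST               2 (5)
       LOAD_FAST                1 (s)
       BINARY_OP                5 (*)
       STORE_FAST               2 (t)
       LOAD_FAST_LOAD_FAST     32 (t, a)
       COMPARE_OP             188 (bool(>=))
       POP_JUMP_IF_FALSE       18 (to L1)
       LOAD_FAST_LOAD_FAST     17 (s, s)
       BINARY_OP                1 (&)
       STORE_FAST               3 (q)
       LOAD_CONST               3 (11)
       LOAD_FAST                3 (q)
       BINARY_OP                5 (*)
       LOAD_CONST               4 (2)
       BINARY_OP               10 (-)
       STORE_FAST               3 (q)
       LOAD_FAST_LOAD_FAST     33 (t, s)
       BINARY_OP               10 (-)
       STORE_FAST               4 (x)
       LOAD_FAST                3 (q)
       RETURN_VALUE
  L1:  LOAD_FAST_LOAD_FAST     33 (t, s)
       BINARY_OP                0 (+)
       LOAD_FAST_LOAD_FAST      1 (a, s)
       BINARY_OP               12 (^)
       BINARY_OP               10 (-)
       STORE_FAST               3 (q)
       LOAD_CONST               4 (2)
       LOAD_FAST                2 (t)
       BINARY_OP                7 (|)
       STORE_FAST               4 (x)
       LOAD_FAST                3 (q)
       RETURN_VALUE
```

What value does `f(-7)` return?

1318

LOAD_CONST → push 120. Stack: [120]
STORE_FAST s → s=120. Stack: []
LOAD_CONST → push 5. Stack: [5]
LOAD_FAST s → push 120. Stack: [5, 120]
BINARY_OP * → 5 * 120 = 600. Stack: [600]
STORE_FAST t → t=600. Stack: []
LOAD_FAST_LOAD_FAST t,a → push 600,-7. Stack: [600, -7]
COMPARE_OP bool(>=) → 600 vs -7 = True. Stack: [True]
POP_JUMP_IF_FALSE → pop True; no jump. Stack: []
LOAD_FAST_LOAD_FAST s,s → push 120,120. Stack: [120, 120]
BINARY_OP & → 120 & 120 = 120. Stack: [120]
STORE_FAST q → q=120. Stack: []
LOAD_CONST → push 11. Stack: [11]
LOAD_FAST q → push 120. Stack: [11, 120]
BINARY_OP * → 11 * 120 = 1320. Stack: [1320]
LOAD_CONST → push 2. Stack: [1320, 2]
BINARY_OP - → 1320 - 2 = 1318. Stack: [1318]
STORE_FAST q → q=1318. Stack: []
LOAD_FAST_LOAD_FAST t,s → push 600,120. Stack: [600, 120]
BINARY_OP - → 600 - 120 = 480. Stack: [480]
STORE_FAST x → x=480. Stack: []
LOAD_FAST q → push 1318. Stack: [1318]
RETURN_VALUE → return 1318.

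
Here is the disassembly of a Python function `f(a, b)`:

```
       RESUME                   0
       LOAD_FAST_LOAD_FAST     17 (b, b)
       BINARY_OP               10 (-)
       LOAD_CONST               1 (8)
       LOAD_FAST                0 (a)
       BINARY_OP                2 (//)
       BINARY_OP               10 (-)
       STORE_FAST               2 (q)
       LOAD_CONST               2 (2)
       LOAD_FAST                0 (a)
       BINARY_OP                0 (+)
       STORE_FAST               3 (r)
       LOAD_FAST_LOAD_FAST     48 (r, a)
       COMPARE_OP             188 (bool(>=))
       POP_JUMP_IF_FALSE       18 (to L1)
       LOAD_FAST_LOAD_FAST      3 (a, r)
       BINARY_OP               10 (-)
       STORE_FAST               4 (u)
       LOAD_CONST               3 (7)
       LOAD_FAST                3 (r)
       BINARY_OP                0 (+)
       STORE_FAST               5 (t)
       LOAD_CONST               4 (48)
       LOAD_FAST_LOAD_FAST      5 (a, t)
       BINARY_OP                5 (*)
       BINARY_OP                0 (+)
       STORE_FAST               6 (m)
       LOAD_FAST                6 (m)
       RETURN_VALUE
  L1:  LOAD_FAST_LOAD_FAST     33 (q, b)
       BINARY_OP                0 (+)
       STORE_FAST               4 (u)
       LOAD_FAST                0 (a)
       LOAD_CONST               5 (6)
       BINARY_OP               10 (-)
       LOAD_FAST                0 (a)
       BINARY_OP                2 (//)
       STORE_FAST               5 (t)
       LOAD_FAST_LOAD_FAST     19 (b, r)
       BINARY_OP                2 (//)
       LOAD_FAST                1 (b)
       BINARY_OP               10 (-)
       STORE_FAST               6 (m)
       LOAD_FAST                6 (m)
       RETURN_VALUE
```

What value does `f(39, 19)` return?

1920

LOAD_FAST_LOAD_FAST b,b → push 19,19. Stack: [19, 19]
BINARY_OP - → 19 - 19 = 0. Stack: [0]
LOAD_CONST → push 8. Stack: [0, 8]
LOAD_FAST a → push 39. Stack: [0, 8, 39]
BINARY_OP // → 8 // 39 = 0. Stack: [0, 0]
BINARY_OP - → 0 - 0 = 0. Stack: [0]
STORE_FAST q → q=0. Stack: []
LOAD_CONST → push 2. Stack: [2]
LOAD_FAST a → push 39. Stack: [2, 39]
BINARY_OP + → 2 + 39 = 41. Stack: [41]
STORE_FAST r → r=41. Stack: []
LOAD_FAST_LOAD_FAST r,a → push 41,39. Stack: [41, 39]
COMPARE_OP bool(>=) → 41 vs 39 = True. Stack: [True]
POP_JUMP_IF_FALSE → pop True; no jump. Stack: []
LOAD_FAST_LOAD_FAST a,r → push 39,41. Stack: [39, 41]
BINARY_OP - → 39 - 41 = -2. Stack: [-2]
STORE_FAST u → u=-2. Stack: []
LOAD_CONST → push 7. Stack: [7]
LOAD_FAST r → push 41. Stack: [7, 41]
BINARY_OP + → 7 + 41 = 48. Stack: [48]
STORE_FAST t → t=48. Stack: []
LOAD_CONST → push 48. Stack: [48]
LOAD_FAST_LOAD_FAST a,t → push 39,48. Stack: [48, 39, 48]
BINARY_OP * → 39 * 48 = 1872. Stack: [48, 1872]
BINARY_OP + → 48 + 1872 = 1920. Stack: [1920]
STORE_FAST m → m=1920. Stack: []
LOAD_FAST m → push 1920. Stack: [1920]
RETURN_VALUE → return 1920.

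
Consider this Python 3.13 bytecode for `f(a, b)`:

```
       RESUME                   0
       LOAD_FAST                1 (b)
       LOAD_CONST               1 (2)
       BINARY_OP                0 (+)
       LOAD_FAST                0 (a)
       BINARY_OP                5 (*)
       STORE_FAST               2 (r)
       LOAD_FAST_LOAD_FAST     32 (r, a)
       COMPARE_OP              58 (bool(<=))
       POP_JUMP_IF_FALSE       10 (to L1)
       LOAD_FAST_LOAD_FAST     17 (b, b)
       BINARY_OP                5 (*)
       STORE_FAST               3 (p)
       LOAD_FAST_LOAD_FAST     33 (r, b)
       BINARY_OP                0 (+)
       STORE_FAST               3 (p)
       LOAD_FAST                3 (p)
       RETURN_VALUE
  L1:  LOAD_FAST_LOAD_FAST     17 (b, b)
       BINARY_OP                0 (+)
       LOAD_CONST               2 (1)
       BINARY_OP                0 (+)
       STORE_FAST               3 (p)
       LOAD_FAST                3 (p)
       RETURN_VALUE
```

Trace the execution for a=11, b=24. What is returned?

LOAD_FAST b → push 24. Stack: [24]
LOAD_CONST → push 2. Stack: [24, 2]
BINARY_OP + → 24 + 2 = 26. Stack: [26]
LOAD_FAST a → push 11. Stack: [26, 11]
BINARY_OP * → 26 * 11 = 286. Stack: [286]
STORE_FAST r → r=286. Stack: []
LOAD_FAST_LOAD_FAST r,a → push 286,11. Stack: [286, 11]
COMPARE_OP bool(<=) → 286 vs 11 = False. Stack: [False]
POP_JUMP_IF_FALSE → pop False; jump. Stack: []
LOAD_FAST_LOAD_FAST b,b → push 24,24. Stack: [24, 24]
BINARY_OP + → 24 + 24 = 48. Stack: [48]
LOAD_CONST → push 1. Stack: [48, 1]
BINARY_OP + → 48 + 1 = 49. Stack: [49]
STORE_FAST p → p=49. Stack: []
LOAD_FAST p → push 49. Stack: [49]
RETURN_VALUE → return 49.

49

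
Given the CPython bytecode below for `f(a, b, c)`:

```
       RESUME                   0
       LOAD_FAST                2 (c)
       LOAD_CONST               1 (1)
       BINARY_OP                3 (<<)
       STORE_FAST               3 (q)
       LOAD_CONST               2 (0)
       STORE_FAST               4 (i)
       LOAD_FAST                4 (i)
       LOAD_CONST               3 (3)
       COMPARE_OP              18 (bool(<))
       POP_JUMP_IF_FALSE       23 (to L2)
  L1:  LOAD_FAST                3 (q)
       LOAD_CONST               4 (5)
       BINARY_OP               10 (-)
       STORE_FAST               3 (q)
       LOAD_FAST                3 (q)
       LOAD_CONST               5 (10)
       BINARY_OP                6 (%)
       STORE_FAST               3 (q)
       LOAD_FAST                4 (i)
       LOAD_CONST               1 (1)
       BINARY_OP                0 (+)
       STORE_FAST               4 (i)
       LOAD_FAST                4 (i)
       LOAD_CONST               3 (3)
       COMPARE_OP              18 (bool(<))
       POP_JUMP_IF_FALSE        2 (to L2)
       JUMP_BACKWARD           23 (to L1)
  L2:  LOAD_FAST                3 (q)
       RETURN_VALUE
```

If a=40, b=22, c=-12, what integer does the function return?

1

LOAD_FAST c → push -12. Stack: [-12]
LOAD_CONST → push 1. Stack: [-12, 1]
BINARY_OP << → -12 << 1 = -24. Stack: [-24]
STORE_FAST q → q=-24. Stack: []
LOAD_CONST → push 0. Stack: [0]
STORE_FAST i → i=0. Stack: []
LOAD_FAST i → push 0. Stack: [0]
LOAD_CONST → push 3. Stack: [0, 3]
COMPARE_OP bool(<) → 0 vs 3 = True. Stack: [True]
POP_JUMP_IF_FALSE → pop True; no jump. Stack: []
LOAD_FAST q → push -24. Stack: [-24]
LOAD_CONST → push 5. Stack: [-24, 5]
BINARY_OP - → -24 - 5 = -29. Stack: [-29]
STORE_FAST q → q=-29. Stack: []
LOAD_FAST q → push -29. Stack: [-29]
LOAD_CONST → push 10. Stack: [-29, 10]
BINARY_OP % → -29 % 10 = 1. Stack: [1]
STORE_FAST q → q=1. Stack: []
LOAD_FAST i → push 0. Stack: [0]
LOAD_CONST → push 1. Stack: [0, 1]
BINARY_OP + → 0 + 1 = 1. Stack: [1]
STORE_FAST i → i=1. Stack: []
LOAD_FAST i → push 1. Stack: [1]
LOAD_CONST → push 3. Stack: [1, 3]
COMPARE_OP bool(<) → 1 vs 3 = True. Stack: [True]
POP_JUMP_IF_FALSE → pop True; no jump. Stack: []
LOAD_FAST q → push 1. Stack: [1]
LOAD_CONST → push 5. Stack: [1, 5]
BINARY_OP - → 1 - 5 = -4. Stack: [-4]
STORE_FAST q → q=-4. Stack: []
LOAD_FAST q → push -4. Stack: [-4]
LOAD_CONST → push 10. Stack: [-4, 10]
BINARY_OP % → -4 % 10 = 6. Stack: [6]
STORE_FAST q → q=6. Stack: []
LOAD_FAST i → push 1. Stack: [1]
LOAD_CONST → push 1. Stack: [1, 1]
BINARY_OP + → 1 + 1 = 2. Stack: [2]
STORE_FAST i → i=2. Stack: []
LOAD_FAST i → push 2. Stack: [2]
LOAD_CONST → push 3. Stack: [2, 3]
COMPARE_OP bool(<) → 2 vs 3 = True. Stack: [True]
POP_JUMP_IF_FALSE → pop True; no jump. Stack: []
LOAD_FAST q → push 6. Stack: [6]
LOAD_CONST → push 5. Stack: [6, 5]
BINARY_OP - → 6 - 5 = 1. Stack: [1]
STORE_FAST q → q=1. Stack: []
LOAD_FAST q → push 1. Stack: [1]
LOAD_CONST → push 10. Stack: [1, 10]
BINARY_OP % → 1 % 10 = 1. Stack: [1]
STORE_FAST q → q=1. Stack: []
LOAD_FAST i → push 2. Stack: [2]
LOAD_CONST → push 1. Stack: [2, 1]
BINARY_OP + → 2 + 1 = 3. Stack: [3]
STORE_FAST i → i=3. Stack: []
LOAD_FAST i → push 3. Stack: [3]
LOAD_CONST → push 3. Stack: [3, 3]
COMPARE_OP bool(<) → 3 vs 3 = False. Stack: [False]
POP_JUMP_IF_FALSE → pop False; jump. Stack: []
LOAD_FAST q → push 1. Stack: [1]
RETURN_VALUE → return 1.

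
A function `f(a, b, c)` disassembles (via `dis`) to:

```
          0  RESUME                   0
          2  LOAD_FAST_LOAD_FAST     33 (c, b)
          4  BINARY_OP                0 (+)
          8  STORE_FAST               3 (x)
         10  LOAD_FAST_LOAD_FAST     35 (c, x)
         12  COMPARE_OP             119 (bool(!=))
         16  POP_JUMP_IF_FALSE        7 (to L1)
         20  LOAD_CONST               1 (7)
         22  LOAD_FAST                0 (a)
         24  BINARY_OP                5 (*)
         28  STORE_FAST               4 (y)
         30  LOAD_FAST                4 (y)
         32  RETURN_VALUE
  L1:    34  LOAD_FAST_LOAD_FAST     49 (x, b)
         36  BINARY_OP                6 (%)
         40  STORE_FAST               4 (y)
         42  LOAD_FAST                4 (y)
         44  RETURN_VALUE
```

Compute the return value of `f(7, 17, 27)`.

49

LOAD_FAST_LOAD_FAST c,b → push 27,17. Stack: [27, 17]
BINARY_OP + → 27 + 17 = 44. Stack: [44]
STORE_FAST x → x=44. Stack: []
LOAD_FAST_LOAD_FAST c,x → push 27,44. Stack: [27, 44]
COMPARE_OP bool(!=) → 27 vs 44 = True. Stack: [True]
POP_JUMP_IF_FALSE → pop True; no jump. Stack: []
LOAD_CONST → push 7. Stack: [7]
LOAD_FAST a → push 7. Stack: [7, 7]
BINARY_OP * → 7 * 7 = 49. Stack: [49]
STORE_FAST y → y=49. Stack: []
LOAD_FAST y → push 49. Stack: [49]
RETURN_VALUE → return 49.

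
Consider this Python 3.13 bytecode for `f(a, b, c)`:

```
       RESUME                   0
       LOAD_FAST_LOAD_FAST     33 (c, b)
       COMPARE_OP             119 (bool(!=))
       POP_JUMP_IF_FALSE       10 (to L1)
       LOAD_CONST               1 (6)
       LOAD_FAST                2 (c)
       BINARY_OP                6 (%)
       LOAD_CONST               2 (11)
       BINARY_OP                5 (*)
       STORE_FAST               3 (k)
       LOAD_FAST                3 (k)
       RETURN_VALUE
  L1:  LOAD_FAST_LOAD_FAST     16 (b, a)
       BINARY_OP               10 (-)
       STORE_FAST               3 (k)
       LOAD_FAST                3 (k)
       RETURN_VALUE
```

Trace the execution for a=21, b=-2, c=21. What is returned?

LOAD_FAST_LOAD_FAST c,b → push 21,-2. Stack: [21, -2]
COMPARE_OP bool(!=) → 21 vs -2 = True. Stack: [True]
POP_JUMP_IF_FALSE → pop True; no jump. Stack: []
LOAD_CONST → push 6. Stack: [6]
LOAD_FAST c → push 21. Stack: [6, 21]
BINARY_OP % → 6 % 21 = 6. Stack: [6]
LOAD_CONST → push 11. Stack: [6, 11]
BINARY_OP * → 6 * 11 = 66. Stack: [66]
STORE_FAST k → k=66. Stack: []
LOAD_FAST k → push 66. Stack: [66]
RETURN_VALUE → return 66.

66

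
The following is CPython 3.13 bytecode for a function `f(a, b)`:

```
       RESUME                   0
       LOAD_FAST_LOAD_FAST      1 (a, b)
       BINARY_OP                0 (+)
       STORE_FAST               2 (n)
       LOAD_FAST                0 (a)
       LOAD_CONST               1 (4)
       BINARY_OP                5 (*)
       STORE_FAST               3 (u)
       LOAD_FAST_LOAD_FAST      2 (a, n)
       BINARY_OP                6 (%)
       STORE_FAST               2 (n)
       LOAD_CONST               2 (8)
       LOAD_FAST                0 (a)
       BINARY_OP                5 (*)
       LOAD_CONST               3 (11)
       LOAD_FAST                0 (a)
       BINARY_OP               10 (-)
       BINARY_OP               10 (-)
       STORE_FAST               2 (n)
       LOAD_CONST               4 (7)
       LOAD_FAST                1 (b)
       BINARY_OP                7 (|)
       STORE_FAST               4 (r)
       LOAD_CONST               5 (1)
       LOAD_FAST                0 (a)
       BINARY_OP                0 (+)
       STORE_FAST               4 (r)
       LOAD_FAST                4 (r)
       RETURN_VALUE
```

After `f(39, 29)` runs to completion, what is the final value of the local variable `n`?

LOAD_FAST_LOAD_FAST a,b → push 39,29. Stack: [39, 29]
BINARY_OP + → 39 + 29 = 68. Stack: [68]
STORE_FAST n → n=68. Stack: []
LOAD_FAST a → push 39. Stack: [39]
LOAD_CONST → push 4. Stack: [39, 4]
BINARY_OP * → 39 * 4 = 156. Stack: [156]
STORE_FAST u → u=156. Stack: []
LOAD_FAST_LOAD_FAST a,n → push 39,68. Stack: [39, 68]
BINARY_OP % → 39 % 68 = 39. Stack: [39]
STORE_FAST n → n=39. Stack: []
LOAD_CONST → push 8. Stack: [8]
LOAD_FAST a → push 39. Stack: [8, 39]
BINARY_OP * → 8 * 39 = 312. Stack: [312]
LOAD_CONST → push 11. Stack: [312, 11]
LOAD_FAST a → push 39. Stack: [312, 11, 39]
BINARY_OP - → 11 - 39 = -28. Stack: [312, -28]
BINARY_OP - → 312 - -28 = 340. Stack: [340]
STORE_FAST n → n=340. Stack: []
LOAD_CONST → push 7. Stack: [7]
LOAD_FAST b → push 29. Stack: [7, 29]
BINARY_OP | → 7 | 29 = 31. Stack: [31]
STORE_FAST r → r=31. Stack: []
LOAD_CONST → push 1. Stack: [1]
LOAD_FAST a → push 39. Stack: [1, 39]
BINARY_OP + → 1 + 39 = 40. Stack: [40]
STORE_FAST r → r=40. Stack: []
LOAD_FAST r → push 40. Stack: [40]
RETURN_VALUE → return 40.

340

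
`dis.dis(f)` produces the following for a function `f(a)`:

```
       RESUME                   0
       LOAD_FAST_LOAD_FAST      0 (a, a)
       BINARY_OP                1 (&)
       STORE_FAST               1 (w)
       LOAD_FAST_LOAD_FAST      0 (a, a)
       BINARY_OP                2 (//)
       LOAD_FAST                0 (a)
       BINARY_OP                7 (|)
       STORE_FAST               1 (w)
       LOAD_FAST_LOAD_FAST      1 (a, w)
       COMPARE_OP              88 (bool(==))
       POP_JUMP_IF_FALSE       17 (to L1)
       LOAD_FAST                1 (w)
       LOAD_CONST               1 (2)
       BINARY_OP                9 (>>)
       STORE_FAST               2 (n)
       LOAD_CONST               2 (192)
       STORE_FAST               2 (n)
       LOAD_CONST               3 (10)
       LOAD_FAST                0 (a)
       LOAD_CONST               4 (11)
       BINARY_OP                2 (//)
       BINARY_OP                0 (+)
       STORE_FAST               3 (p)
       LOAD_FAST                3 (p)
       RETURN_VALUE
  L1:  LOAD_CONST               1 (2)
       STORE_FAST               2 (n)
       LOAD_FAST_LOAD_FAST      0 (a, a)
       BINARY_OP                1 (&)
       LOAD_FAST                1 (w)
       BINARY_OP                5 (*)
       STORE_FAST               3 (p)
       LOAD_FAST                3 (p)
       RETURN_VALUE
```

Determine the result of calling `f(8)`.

72

LOAD_FAST_LOAD_FAST a,a → push 8,8. Stack: [8, 8]
BINARY_OP & → 8 & 8 = 8. Stack: [8]
STORE_FAST w → w=8. Stack: []
LOAD_FAST_LOAD_FAST a,a → push 8,8. Stack: [8, 8]
BINARY_OP // → 8 // 8 = 1. Stack: [1]
LOAD_FAST a → push 8. Stack: [1, 8]
BINARY_OP | → 1 | 8 = 9. Stack: [9]
STORE_FAST w → w=9. Stack: []
LOAD_FAST_LOAD_FAST a,w → push 8,9. Stack: [8, 9]
COMPARE_OP bool(==) → 8 vs 9 = False. Stack: [False]
POP_JUMP_IF_FALSE → pop False; jump. Stack: []
LOAD_CONST → push 2. Stack: [2]
STORE_FAST n → n=2. Stack: []
LOAD_FAST_LOAD_FAST a,a → push 8,8. Stack: [8, 8]
BINARY_OP & → 8 & 8 = 8. Stack: [8]
LOAD_FAST w → push 9. Stack: [8, 9]
BINARY_OP * → 8 * 9 = 72. Stack: [72]
STORE_FAST p → p=72. Stack: []
LOAD_FAST p → push 72. Stack: [72]
RETURN_VALUE → return 72.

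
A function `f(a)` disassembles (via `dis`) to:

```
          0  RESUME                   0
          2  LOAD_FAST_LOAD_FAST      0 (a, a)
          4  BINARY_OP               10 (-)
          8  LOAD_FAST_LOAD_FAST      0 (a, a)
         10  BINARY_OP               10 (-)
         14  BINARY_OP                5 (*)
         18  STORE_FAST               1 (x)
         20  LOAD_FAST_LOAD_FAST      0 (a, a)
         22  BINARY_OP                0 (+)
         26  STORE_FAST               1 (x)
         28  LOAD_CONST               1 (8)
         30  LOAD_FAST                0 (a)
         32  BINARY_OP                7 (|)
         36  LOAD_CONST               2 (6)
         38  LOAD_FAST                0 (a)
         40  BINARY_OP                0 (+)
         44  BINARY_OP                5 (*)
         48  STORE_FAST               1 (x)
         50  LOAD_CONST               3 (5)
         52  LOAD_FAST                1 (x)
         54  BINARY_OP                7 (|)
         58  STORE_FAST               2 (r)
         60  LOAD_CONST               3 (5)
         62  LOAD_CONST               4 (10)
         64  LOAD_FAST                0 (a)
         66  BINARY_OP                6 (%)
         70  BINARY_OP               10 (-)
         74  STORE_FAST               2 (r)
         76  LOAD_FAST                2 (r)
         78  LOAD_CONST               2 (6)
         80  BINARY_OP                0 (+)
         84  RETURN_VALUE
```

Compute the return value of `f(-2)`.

11

LOAD_FAST_LOAD_FAST a,a → push -2,-2. Stack: [-2, -2]
BINARY_OP - → -2 - -2 = 0. Stack: [0]
LOAD_FAST_LOAD_FAST a,a → push -2,-2. Stack: [0, -2, -2]
BINARY_OP - → -2 - -2 = 0. Stack: [0, 0]
BINARY_OP * → 0 * 0 = 0. Stack: [0]
STORE_FAST x → x=0. Stack: []
LOAD_FAST_LOAD_FAST a,a → push -2,-2. Stack: [-2, -2]
BINARY_OP + → -2 + -2 = -4. Stack: [-4]
STORE_FAST x → x=-4. Stack: []
LOAD_CONST → push 8. Stack: [8]
LOAD_FAST a → push -2. Stack: [8, -2]
BINARY_OP | → 8 | -2 = -2. Stack: [-2]
LOAD_CONST → push 6. Stack: [-2, 6]
LOAD_FAST a → push -2. Stack: [-2, 6, -2]
BINARY_OP + → 6 + -2 = 4. Stack: [-2, 4]
BINARY_OP * → -2 * 4 = -8. Stack: [-8]
STORE_FAST x → x=-8. Stack: []
LOAD_CONST → push 5. Stack: [5]
LOAD_FAST x → push -8. Stack: [5, -8]
BINARY_OP | → 5 | -8 = -3. Stack: [-3]
STORE_FAST r → r=-3. Stack: []
LOAD_CONST → push 5. Stack: [5]
LOAD_CONST → push 10. Stack: [5, 10]
LOAD_FAST a → push -2. Stack: [5, 10, -2]
BINARY_OP % → 10 % -2 = 0. Stack: [5, 0]
BINARY_OP - → 5 - 0 = 5. Stack: [5]
STORE_FAST r → r=5. Stack: []
LOAD_FAST r → push 5. Stack: [5]
LOAD_CONST → push 6. Stack: [5, 6]
BINARY_OP + → 5 + 6 = 11. Stack: [11]
RETURN_VALUE → return 11.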